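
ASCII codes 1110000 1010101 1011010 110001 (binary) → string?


Codes (binary): 1110000 1010101 1011010 110001
Per-code ASCII lookup:
  1110000 = 112  (range 97-122: lowercase, 112 - 97 = 15) → 'p'
  1010101 = 85  (range 65-90: uppercase, 85 - 65 = 20) → 'U'
  1011010 = 90  (range 65-90: uppercase, 90 - 65 = 25) → 'Z'
  110001 = 49  (range 48-57: digits, 49 - 48 = 1) → '1'
= 'pUZ1'


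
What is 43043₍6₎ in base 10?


Positional values (base 6):
  3 × 6^0 = 3 × 1 = 3
  4 × 6^1 = 4 × 6 = 24
  0 × 6^2 = 0 × 36 = 0
  3 × 6^3 = 3 × 216 = 648
  4 × 6^4 = 4 × 1296 = 5184
Sum = 3 + 24 + 0 + 648 + 5184
= 5859


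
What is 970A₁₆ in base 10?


Positional values:
Position 0: A × 16^0 = 10 × 1 = 10
Position 1: 0 × 16^1 = 0 × 16 = 0
Position 2: 7 × 16^2 = 7 × 256 = 1792
Position 3: 9 × 16^3 = 9 × 4096 = 36864
Sum = 10 + 0 + 1792 + 36864
= 38666


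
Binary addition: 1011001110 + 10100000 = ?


Align and add column by column (LSB to MSB, carry propagating):
  01011001110
+ 00010100000
  -----------
  col 0: 0 + 0 + 0 (carry in) = 0 → bit 0, carry out 0
  col 1: 1 + 0 + 0 (carry in) = 1 → bit 1, carry out 0
  col 2: 1 + 0 + 0 (carry in) = 1 → bit 1, carry out 0
  col 3: 1 + 0 + 0 (carry in) = 1 → bit 1, carry out 0
  col 4: 0 + 0 + 0 (carry in) = 0 → bit 0, carry out 0
  col 5: 0 + 1 + 0 (carry in) = 1 → bit 1, carry out 0
  col 6: 1 + 0 + 0 (carry in) = 1 → bit 1, carry out 0
  col 7: 1 + 1 + 0 (carry in) = 2 → bit 0, carry out 1
  col 8: 0 + 0 + 1 (carry in) = 1 → bit 1, carry out 0
  col 9: 1 + 0 + 0 (carry in) = 1 → bit 1, carry out 0
  col 10: 0 + 0 + 0 (carry in) = 0 → bit 0, carry out 0
Reading bits MSB→LSB: 01101101110
Strip leading zeros: 1101101110
= 1101101110


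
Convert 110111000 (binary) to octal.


Group into 3-bit groups: 110111000
  110 = 6
  111 = 7
  000 = 0
= 0o670


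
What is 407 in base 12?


Divide by 12 repeatedly:
407 ÷ 12 = 33 remainder 11
33 ÷ 12 = 2 remainder 9
2 ÷ 12 = 0 remainder 2
Reading remainders bottom-up:
= 29B


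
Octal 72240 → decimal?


Positional values:
Position 0: 0 × 8^0 = 0
Position 1: 4 × 8^1 = 32
Position 2: 2 × 8^2 = 128
Position 3: 2 × 8^3 = 1024
Position 4: 7 × 8^4 = 28672
Sum = 0 + 32 + 128 + 1024 + 28672
= 29856


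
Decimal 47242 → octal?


Divide by 8 repeatedly:
47242 ÷ 8 = 5905 remainder 2
5905 ÷ 8 = 738 remainder 1
738 ÷ 8 = 92 remainder 2
92 ÷ 8 = 11 remainder 4
11 ÷ 8 = 1 remainder 3
1 ÷ 8 = 0 remainder 1
Reading remainders bottom-up:
= 0o134212


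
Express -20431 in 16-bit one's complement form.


Original: 0100111111001111
Invert all bits:
  bit 0: 0 → 1
  bit 1: 1 → 0
  bit 2: 0 → 1
  bit 3: 0 → 1
  bit 4: 1 → 0
  bit 5: 1 → 0
  bit 6: 1 → 0
  bit 7: 1 → 0
  bit 8: 1 → 0
  bit 9: 1 → 0
  bit 10: 0 → 1
  bit 11: 0 → 1
  bit 12: 1 → 0
  bit 13: 1 → 0
  bit 14: 1 → 0
  bit 15: 1 → 0
= 1011000000110000


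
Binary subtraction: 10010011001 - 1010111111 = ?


Align and subtract column by column (LSB to MSB, borrowing when needed):
  10010011001
- 01010111111
  -----------
  col 0: (1 - 0 borrow-in) - 1 → 1 - 1 = 0, borrow out 0
  col 1: (0 - 0 borrow-in) - 1 → borrow from next column: (0+2) - 1 = 1, borrow out 1
  col 2: (0 - 1 borrow-in) - 1 → borrow from next column: (-1+2) - 1 = 0, borrow out 1
  col 3: (1 - 1 borrow-in) - 1 → borrow from next column: (0+2) - 1 = 1, borrow out 1
  col 4: (1 - 1 borrow-in) - 1 → borrow from next column: (0+2) - 1 = 1, borrow out 1
  col 5: (0 - 1 borrow-in) - 1 → borrow from next column: (-1+2) - 1 = 0, borrow out 1
  col 6: (0 - 1 borrow-in) - 0 → borrow from next column: (-1+2) - 0 = 1, borrow out 1
  col 7: (1 - 1 borrow-in) - 1 → borrow from next column: (0+2) - 1 = 1, borrow out 1
  col 8: (0 - 1 borrow-in) - 0 → borrow from next column: (-1+2) - 0 = 1, borrow out 1
  col 9: (0 - 1 borrow-in) - 1 → borrow from next column: (-1+2) - 1 = 0, borrow out 1
  col 10: (1 - 1 borrow-in) - 0 → 0 - 0 = 0, borrow out 0
Reading bits MSB→LSB: 00111011010
Strip leading zeros: 111011010
= 111011010


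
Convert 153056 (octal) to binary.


Each octal digit → 3 binary bits:
  1 = 001
  5 = 101
  3 = 011
  0 = 000
  5 = 101
  6 = 110
Concatenate: 001 101 011 000 101 110
= 001101011000101110


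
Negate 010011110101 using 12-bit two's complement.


Original: 010011110101
Step 1 - Invert all bits: 101100001010
Step 2 - Add 1: 101100001010 + 1
= 101100001011 (represents -1269)


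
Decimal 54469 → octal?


Divide by 8 repeatedly:
54469 ÷ 8 = 6808 remainder 5
6808 ÷ 8 = 851 remainder 0
851 ÷ 8 = 106 remainder 3
106 ÷ 8 = 13 remainder 2
13 ÷ 8 = 1 remainder 5
1 ÷ 8 = 0 remainder 1
Reading remainders bottom-up:
= 0o152305


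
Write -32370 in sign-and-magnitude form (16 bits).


Sign bit: 1 (negative)
Magnitude: 32370 = 111111001110010
= 1111111001110010


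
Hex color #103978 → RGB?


Hex: #103978
R = 10₁₆ = 16
G = 39₁₆ = 57
B = 78₁₆ = 120
= RGB(16, 57, 120)


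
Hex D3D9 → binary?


Each hex digit → 4 binary bits:
  D = 1101
  3 = 0011
  D = 1101
  9 = 1001
Concatenate: 1101 0011 1101 1001
= 1101001111011001


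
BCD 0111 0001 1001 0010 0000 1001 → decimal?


Each 4-bit group → digit:
  0111 → 7
  0001 → 1
  1001 → 9
  0010 → 2
  0000 → 0
  1001 → 9
= 719209


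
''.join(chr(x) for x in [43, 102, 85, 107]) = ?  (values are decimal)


Codes (decimal): 43 102 85 107
Per-code ASCII lookup:
  43  (special character) → '+'
  102  (range 97-122: lowercase, 102 - 97 = 5) → 'f'
  85  (range 65-90: uppercase, 85 - 65 = 20) → 'U'
  107  (range 97-122: lowercase, 107 - 97 = 10) → 'k'
= '+fUk'


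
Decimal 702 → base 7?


Divide by 7 repeatedly:
702 ÷ 7 = 100 remainder 2
100 ÷ 7 = 14 remainder 2
14 ÷ 7 = 2 remainder 0
2 ÷ 7 = 0 remainder 2
Reading remainders bottom-up:
= 2022


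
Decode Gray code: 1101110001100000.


Gray code: 1101110001100000
MSB stays the same: 1
Each subsequent bit = prev_binary XOR current_gray:
  B[1] = 1 XOR 1 = 0
  B[2] = 0 XOR 0 = 0
  B[3] = 0 XOR 1 = 1
  B[4] = 1 XOR 1 = 0
  B[5] = 0 XOR 1 = 1
  B[6] = 1 XOR 0 = 1
  B[7] = 1 XOR 0 = 1
  B[8] = 1 XOR 0 = 1
  B[9] = 1 XOR 1 = 0
  B[10] = 0 XOR 1 = 1
  B[11] = 1 XOR 0 = 1
  B[12] = 1 XOR 0 = 1
  B[13] = 1 XOR 0 = 1
  B[14] = 1 XOR 0 = 1
  B[15] = 1 XOR 0 = 1
= 1001011110111111 (38847 decimal)


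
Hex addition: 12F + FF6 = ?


Align and add column by column (LSB to MSB, each column mod 16 with carry):
  012F
+ 0FF6
  ----
  col 0: F(15) + 6(6) + 0 (carry in) = 21 → 5(5), carry out 1
  col 1: 2(2) + F(15) + 1 (carry in) = 18 → 2(2), carry out 1
  col 2: 1(1) + F(15) + 1 (carry in) = 17 → 1(1), carry out 1
  col 3: 0(0) + 0(0) + 1 (carry in) = 1 → 1(1), carry out 0
Reading digits MSB→LSB: 1125
Strip leading zeros: 1125
= 0x1125


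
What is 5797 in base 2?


Divide by 2 repeatedly:
5797 ÷ 2 = 2898 remainder 1
2898 ÷ 2 = 1449 remainder 0
1449 ÷ 2 = 724 remainder 1
724 ÷ 2 = 362 remainder 0
362 ÷ 2 = 181 remainder 0
181 ÷ 2 = 90 remainder 1
90 ÷ 2 = 45 remainder 0
45 ÷ 2 = 22 remainder 1
22 ÷ 2 = 11 remainder 0
11 ÷ 2 = 5 remainder 1
5 ÷ 2 = 2 remainder 1
2 ÷ 2 = 1 remainder 0
1 ÷ 2 = 0 remainder 1
Reading remainders bottom-up:
= 1011010100101


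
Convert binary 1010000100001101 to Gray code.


Binary: 1010000100001101
Gray code: G = B XOR (B >> 1)
B >> 1 = 0101000010000110
1010000100001101 XOR 0101000010000110:
  1 XOR 0 = 1
  0 XOR 1 = 1
  1 XOR 0 = 1
  0 XOR 1 = 1
  0 XOR 0 = 0
  0 XOR 0 = 0
  0 XOR 0 = 0
  1 XOR 0 = 1
  0 XOR 1 = 1
  0 XOR 0 = 0
  0 XOR 0 = 0
  0 XOR 0 = 0
  1 XOR 0 = 1
  1 XOR 1 = 0
  0 XOR 1 = 1
  1 XOR 0 = 1
= 1111000110001011


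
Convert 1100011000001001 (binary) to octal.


Group into 3-bit groups: 001100011000001001
  001 = 1
  100 = 4
  011 = 3
  000 = 0
  001 = 1
  001 = 1
= 0o143011


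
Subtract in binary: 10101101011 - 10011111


Align and subtract column by column (LSB to MSB, borrowing when needed):
  10101101011
- 00010011111
  -----------
  col 0: (1 - 0 borrow-in) - 1 → 1 - 1 = 0, borrow out 0
  col 1: (1 - 0 borrow-in) - 1 → 1 - 1 = 0, borrow out 0
  col 2: (0 - 0 borrow-in) - 1 → borrow from next column: (0+2) - 1 = 1, borrow out 1
  col 3: (1 - 1 borrow-in) - 1 → borrow from next column: (0+2) - 1 = 1, borrow out 1
  col 4: (0 - 1 borrow-in) - 1 → borrow from next column: (-1+2) - 1 = 0, borrow out 1
  col 5: (1 - 1 borrow-in) - 0 → 0 - 0 = 0, borrow out 0
  col 6: (1 - 0 borrow-in) - 0 → 1 - 0 = 1, borrow out 0
  col 7: (0 - 0 borrow-in) - 1 → borrow from next column: (0+2) - 1 = 1, borrow out 1
  col 8: (1 - 1 borrow-in) - 0 → 0 - 0 = 0, borrow out 0
  col 9: (0 - 0 borrow-in) - 0 → 0 - 0 = 0, borrow out 0
  col 10: (1 - 0 borrow-in) - 0 → 1 - 0 = 1, borrow out 0
Reading bits MSB→LSB: 10011001100
Strip leading zeros: 10011001100
= 10011001100


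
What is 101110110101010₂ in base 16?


Group into 4-bit nibbles: 0101110110101010
  0101 = 5
  1101 = D
  1010 = A
  1010 = A
= 0x5DAA


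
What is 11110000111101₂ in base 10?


Positional values:
Bit 0: 1 × 2^0 = 1
Bit 2: 1 × 2^2 = 4
Bit 3: 1 × 2^3 = 8
Bit 4: 1 × 2^4 = 16
Bit 5: 1 × 2^5 = 32
Bit 10: 1 × 2^10 = 1024
Bit 11: 1 × 2^11 = 2048
Bit 12: 1 × 2^12 = 4096
Bit 13: 1 × 2^13 = 8192
Sum = 1 + 4 + 8 + 16 + 32 + 1024 + 2048 + 4096 + 8192
= 15421


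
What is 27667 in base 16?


Divide by 16 repeatedly:
27667 ÷ 16 = 1729 remainder 3 (3)
1729 ÷ 16 = 108 remainder 1 (1)
108 ÷ 16 = 6 remainder 12 (C)
6 ÷ 16 = 0 remainder 6 (6)
Reading remainders bottom-up:
= 0x6C13


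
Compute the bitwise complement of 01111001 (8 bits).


Original: 01111001
Invert all bits:
  bit 0: 0 → 1
  bit 1: 1 → 0
  bit 2: 1 → 0
  bit 3: 1 → 0
  bit 4: 1 → 0
  bit 5: 0 → 1
  bit 6: 0 → 1
  bit 7: 1 → 0
= 10000110


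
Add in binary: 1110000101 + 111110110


Align and add column by column (LSB to MSB, carry propagating):
  01110000101
+ 00111110110
  -----------
  col 0: 1 + 0 + 0 (carry in) = 1 → bit 1, carry out 0
  col 1: 0 + 1 + 0 (carry in) = 1 → bit 1, carry out 0
  col 2: 1 + 1 + 0 (carry in) = 2 → bit 0, carry out 1
  col 3: 0 + 0 + 1 (carry in) = 1 → bit 1, carry out 0
  col 4: 0 + 1 + 0 (carry in) = 1 → bit 1, carry out 0
  col 5: 0 + 1 + 0 (carry in) = 1 → bit 1, carry out 0
  col 6: 0 + 1 + 0 (carry in) = 1 → bit 1, carry out 0
  col 7: 1 + 1 + 0 (carry in) = 2 → bit 0, carry out 1
  col 8: 1 + 1 + 1 (carry in) = 3 → bit 1, carry out 1
  col 9: 1 + 0 + 1 (carry in) = 2 → bit 0, carry out 1
  col 10: 0 + 0 + 1 (carry in) = 1 → bit 1, carry out 0
Reading bits MSB→LSB: 10101111011
Strip leading zeros: 10101111011
= 10101111011


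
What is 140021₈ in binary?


Each octal digit → 3 binary bits:
  1 = 001
  4 = 100
  0 = 000
  0 = 000
  2 = 010
  1 = 001
Concatenate: 001 100 000 000 010 001
= 001100000000010001


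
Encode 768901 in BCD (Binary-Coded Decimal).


Each digit → 4-bit binary:
  7 → 0111
  6 → 0110
  8 → 1000
  9 → 1001
  0 → 0000
  1 → 0001
= 0111 0110 1000 1001 0000 0001


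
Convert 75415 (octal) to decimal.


Positional values:
Position 0: 5 × 8^0 = 5
Position 1: 1 × 8^1 = 8
Position 2: 4 × 8^2 = 256
Position 3: 5 × 8^3 = 2560
Position 4: 7 × 8^4 = 28672
Sum = 5 + 8 + 256 + 2560 + 28672
= 31501


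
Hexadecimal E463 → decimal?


Positional values:
Position 0: 3 × 16^0 = 3 × 1 = 3
Position 1: 6 × 16^1 = 6 × 16 = 96
Position 2: 4 × 16^2 = 4 × 256 = 1024
Position 3: E × 16^3 = 14 × 4096 = 57344
Sum = 3 + 96 + 1024 + 57344
= 58467


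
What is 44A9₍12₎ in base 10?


Positional values (base 12):
  9 × 12^0 = 9 × 1 = 9
  A × 12^1 = 10 × 12 = 120
  4 × 12^2 = 4 × 144 = 576
  4 × 12^3 = 4 × 1728 = 6912
Sum = 9 + 120 + 576 + 6912
= 7617


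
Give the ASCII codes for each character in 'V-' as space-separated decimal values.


String: 'V-'  (2 characters)
Per-character ASCII lookup:
  'V': uppercase starts at 65: 'V' = 65 + 21 = 86
  '-': special character: '-' = 45
= 86 45


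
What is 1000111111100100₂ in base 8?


Group into 3-bit groups: 001000111111100100
  001 = 1
  000 = 0
  111 = 7
  111 = 7
  100 = 4
  100 = 4
= 0o107744


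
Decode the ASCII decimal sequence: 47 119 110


Codes (decimal): 47 119 110
Per-code ASCII lookup:
  47  (special character) → '/'
  119  (range 97-122: lowercase, 119 - 97 = 22) → 'w'
  110  (range 97-122: lowercase, 110 - 97 = 13) → 'n'
= '/wn'


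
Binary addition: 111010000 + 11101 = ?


Align and add column by column (LSB to MSB, carry propagating):
  0111010000
+ 0000011101
  ----------
  col 0: 0 + 1 + 0 (carry in) = 1 → bit 1, carry out 0
  col 1: 0 + 0 + 0 (carry in) = 0 → bit 0, carry out 0
  col 2: 0 + 1 + 0 (carry in) = 1 → bit 1, carry out 0
  col 3: 0 + 1 + 0 (carry in) = 1 → bit 1, carry out 0
  col 4: 1 + 1 + 0 (carry in) = 2 → bit 0, carry out 1
  col 5: 0 + 0 + 1 (carry in) = 1 → bit 1, carry out 0
  col 6: 1 + 0 + 0 (carry in) = 1 → bit 1, carry out 0
  col 7: 1 + 0 + 0 (carry in) = 1 → bit 1, carry out 0
  col 8: 1 + 0 + 0 (carry in) = 1 → bit 1, carry out 0
  col 9: 0 + 0 + 0 (carry in) = 0 → bit 0, carry out 0
Reading bits MSB→LSB: 0111101101
Strip leading zeros: 111101101
= 111101101


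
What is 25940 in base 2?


Divide by 2 repeatedly:
25940 ÷ 2 = 12970 remainder 0
12970 ÷ 2 = 6485 remainder 0
6485 ÷ 2 = 3242 remainder 1
3242 ÷ 2 = 1621 remainder 0
1621 ÷ 2 = 810 remainder 1
810 ÷ 2 = 405 remainder 0
405 ÷ 2 = 202 remainder 1
202 ÷ 2 = 101 remainder 0
101 ÷ 2 = 50 remainder 1
50 ÷ 2 = 25 remainder 0
25 ÷ 2 = 12 remainder 1
12 ÷ 2 = 6 remainder 0
6 ÷ 2 = 3 remainder 0
3 ÷ 2 = 1 remainder 1
1 ÷ 2 = 0 remainder 1
Reading remainders bottom-up:
= 110010101010100


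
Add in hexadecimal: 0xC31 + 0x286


Align and add column by column (LSB to MSB, each column mod 16 with carry):
  0C31
+ 0286
  ----
  col 0: 1(1) + 6(6) + 0 (carry in) = 7 → 7(7), carry out 0
  col 1: 3(3) + 8(8) + 0 (carry in) = 11 → B(11), carry out 0
  col 2: C(12) + 2(2) + 0 (carry in) = 14 → E(14), carry out 0
  col 3: 0(0) + 0(0) + 0 (carry in) = 0 → 0(0), carry out 0
Reading digits MSB→LSB: 0EB7
Strip leading zeros: EB7
= 0xEB7


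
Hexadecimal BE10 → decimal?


Positional values:
Position 0: 0 × 16^0 = 0 × 1 = 0
Position 1: 1 × 16^1 = 1 × 16 = 16
Position 2: E × 16^2 = 14 × 256 = 3584
Position 3: B × 16^3 = 11 × 4096 = 45056
Sum = 0 + 16 + 3584 + 45056
= 48656


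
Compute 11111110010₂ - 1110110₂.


Align and subtract column by column (LSB to MSB, borrowing when needed):
  11111110010
- 00001110110
  -----------
  col 0: (0 - 0 borrow-in) - 0 → 0 - 0 = 0, borrow out 0
  col 1: (1 - 0 borrow-in) - 1 → 1 - 1 = 0, borrow out 0
  col 2: (0 - 0 borrow-in) - 1 → borrow from next column: (0+2) - 1 = 1, borrow out 1
  col 3: (0 - 1 borrow-in) - 0 → borrow from next column: (-1+2) - 0 = 1, borrow out 1
  col 4: (1 - 1 borrow-in) - 1 → borrow from next column: (0+2) - 1 = 1, borrow out 1
  col 5: (1 - 1 borrow-in) - 1 → borrow from next column: (0+2) - 1 = 1, borrow out 1
  col 6: (1 - 1 borrow-in) - 1 → borrow from next column: (0+2) - 1 = 1, borrow out 1
  col 7: (1 - 1 borrow-in) - 0 → 0 - 0 = 0, borrow out 0
  col 8: (1 - 0 borrow-in) - 0 → 1 - 0 = 1, borrow out 0
  col 9: (1 - 0 borrow-in) - 0 → 1 - 0 = 1, borrow out 0
  col 10: (1 - 0 borrow-in) - 0 → 1 - 0 = 1, borrow out 0
Reading bits MSB→LSB: 11101111100
Strip leading zeros: 11101111100
= 11101111100


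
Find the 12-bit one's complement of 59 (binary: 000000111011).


Original: 000000111011
Invert all bits:
  bit 0: 0 → 1
  bit 1: 0 → 1
  bit 2: 0 → 1
  bit 3: 0 → 1
  bit 4: 0 → 1
  bit 5: 0 → 1
  bit 6: 1 → 0
  bit 7: 1 → 0
  bit 8: 1 → 0
  bit 9: 0 → 1
  bit 10: 1 → 0
  bit 11: 1 → 0
= 111111000100


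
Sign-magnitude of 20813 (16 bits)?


Sign bit: 0 (positive)
Magnitude: 20813 = 101000101001101
= 0101000101001101


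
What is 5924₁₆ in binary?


Each hex digit → 4 binary bits:
  5 = 0101
  9 = 1001
  2 = 0010
  4 = 0100
Concatenate: 0101 1001 0010 0100
= 0101100100100100


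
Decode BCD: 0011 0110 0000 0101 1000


Each 4-bit group → digit:
  0011 → 3
  0110 → 6
  0000 → 0
  0101 → 5
  1000 → 8
= 36058


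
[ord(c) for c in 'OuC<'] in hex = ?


String: 'OuC<'  (4 characters)
Per-character ASCII lookup:
  'O': uppercase starts at 65: 'O' = 65 + 14 = 79 → 0x4F
  'u': lowercase starts at 97: 'u' = 97 + 20 = 117 → 0x75
  'C': uppercase starts at 65: 'C' = 65 + 2 = 67 → 0x43
  '<': special character: '<' = 60 → 0x3C
= 0x4F 0x75 0x43 0x3C


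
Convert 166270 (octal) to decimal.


Positional values:
Position 0: 0 × 8^0 = 0
Position 1: 7 × 8^1 = 56
Position 2: 2 × 8^2 = 128
Position 3: 6 × 8^3 = 3072
Position 4: 6 × 8^4 = 24576
Position 5: 1 × 8^5 = 32768
Sum = 0 + 56 + 128 + 3072 + 24576 + 32768
= 60600


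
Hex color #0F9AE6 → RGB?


Hex: #0F9AE6
R = 0F₁₆ = 15
G = 9A₁₆ = 154
B = E6₁₆ = 230
= RGB(15, 154, 230)


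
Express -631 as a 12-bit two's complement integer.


Original: 001001110111
Step 1 - Invert all bits: 110110001000
Step 2 - Add 1: 110110001000 + 1
= 110110001001 (represents -631)


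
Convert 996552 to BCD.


Each digit → 4-bit binary:
  9 → 1001
  9 → 1001
  6 → 0110
  5 → 0101
  5 → 0101
  2 → 0010
= 1001 1001 0110 0101 0101 0010


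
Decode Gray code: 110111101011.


Gray code: 110111101011
MSB stays the same: 1
Each subsequent bit = prev_binary XOR current_gray:
  B[1] = 1 XOR 1 = 0
  B[2] = 0 XOR 0 = 0
  B[3] = 0 XOR 1 = 1
  B[4] = 1 XOR 1 = 0
  B[5] = 0 XOR 1 = 1
  B[6] = 1 XOR 1 = 0
  B[7] = 0 XOR 0 = 0
  B[8] = 0 XOR 1 = 1
  B[9] = 1 XOR 0 = 1
  B[10] = 1 XOR 1 = 0
  B[11] = 0 XOR 1 = 1
= 100101001101 (2381 decimal)


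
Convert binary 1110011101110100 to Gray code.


Binary: 1110011101110100
Gray code: G = B XOR (B >> 1)
B >> 1 = 0111001110111010
1110011101110100 XOR 0111001110111010:
  1 XOR 0 = 1
  1 XOR 1 = 0
  1 XOR 1 = 0
  0 XOR 1 = 1
  0 XOR 0 = 0
  1 XOR 0 = 1
  1 XOR 1 = 0
  1 XOR 1 = 0
  0 XOR 1 = 1
  1 XOR 0 = 1
  1 XOR 1 = 0
  1 XOR 1 = 0
  0 XOR 1 = 1
  1 XOR 0 = 1
  0 XOR 1 = 1
  0 XOR 0 = 0
= 1001010011001110


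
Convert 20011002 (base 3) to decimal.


Positional values (base 3):
  2 × 3^0 = 2 × 1 = 2
  0 × 3^1 = 0 × 3 = 0
  0 × 3^2 = 0 × 9 = 0
  1 × 3^3 = 1 × 27 = 27
  1 × 3^4 = 1 × 81 = 81
  0 × 3^5 = 0 × 243 = 0
  0 × 3^6 = 0 × 729 = 0
  2 × 3^7 = 2 × 2187 = 4374
Sum = 2 + 0 + 0 + 27 + 81 + 0 + 0 + 4374
= 4484


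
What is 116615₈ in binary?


Each octal digit → 3 binary bits:
  1 = 001
  1 = 001
  6 = 110
  6 = 110
  1 = 001
  5 = 101
Concatenate: 001 001 110 110 001 101
= 001001110110001101


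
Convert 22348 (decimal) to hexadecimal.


Divide by 16 repeatedly:
22348 ÷ 16 = 1396 remainder 12 (C)
1396 ÷ 16 = 87 remainder 4 (4)
87 ÷ 16 = 5 remainder 7 (7)
5 ÷ 16 = 0 remainder 5 (5)
Reading remainders bottom-up:
= 0x574C


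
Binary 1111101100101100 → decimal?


Positional values:
Bit 2: 1 × 2^2 = 4
Bit 3: 1 × 2^3 = 8
Bit 5: 1 × 2^5 = 32
Bit 8: 1 × 2^8 = 256
Bit 9: 1 × 2^9 = 512
Bit 11: 1 × 2^11 = 2048
Bit 12: 1 × 2^12 = 4096
Bit 13: 1 × 2^13 = 8192
Bit 14: 1 × 2^14 = 16384
Bit 15: 1 × 2^15 = 32768
Sum = 4 + 8 + 32 + 256 + 512 + 2048 + 4096 + 8192 + 16384 + 32768
= 64300


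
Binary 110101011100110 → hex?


Group into 4-bit nibbles: 0110101011100110
  0110 = 6
  1010 = A
  1110 = E
  0110 = 6
= 0x6AE6


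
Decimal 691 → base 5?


Divide by 5 repeatedly:
691 ÷ 5 = 138 remainder 1
138 ÷ 5 = 27 remainder 3
27 ÷ 5 = 5 remainder 2
5 ÷ 5 = 1 remainder 0
1 ÷ 5 = 0 remainder 1
Reading remainders bottom-up:
= 10231


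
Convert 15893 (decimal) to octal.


Divide by 8 repeatedly:
15893 ÷ 8 = 1986 remainder 5
1986 ÷ 8 = 248 remainder 2
248 ÷ 8 = 31 remainder 0
31 ÷ 8 = 3 remainder 7
3 ÷ 8 = 0 remainder 3
Reading remainders bottom-up:
= 0o37025


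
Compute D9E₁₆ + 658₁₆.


Align and add column by column (LSB to MSB, each column mod 16 with carry):
  0D9E
+ 0658
  ----
  col 0: E(14) + 8(8) + 0 (carry in) = 22 → 6(6), carry out 1
  col 1: 9(9) + 5(5) + 1 (carry in) = 15 → F(15), carry out 0
  col 2: D(13) + 6(6) + 0 (carry in) = 19 → 3(3), carry out 1
  col 3: 0(0) + 0(0) + 1 (carry in) = 1 → 1(1), carry out 0
Reading digits MSB→LSB: 13F6
Strip leading zeros: 13F6
= 0x13F6


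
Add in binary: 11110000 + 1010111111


Align and add column by column (LSB to MSB, carry propagating):
  00011110000
+ 01010111111
  -----------
  col 0: 0 + 1 + 0 (carry in) = 1 → bit 1, carry out 0
  col 1: 0 + 1 + 0 (carry in) = 1 → bit 1, carry out 0
  col 2: 0 + 1 + 0 (carry in) = 1 → bit 1, carry out 0
  col 3: 0 + 1 + 0 (carry in) = 1 → bit 1, carry out 0
  col 4: 1 + 1 + 0 (carry in) = 2 → bit 0, carry out 1
  col 5: 1 + 1 + 1 (carry in) = 3 → bit 1, carry out 1
  col 6: 1 + 0 + 1 (carry in) = 2 → bit 0, carry out 1
  col 7: 1 + 1 + 1 (carry in) = 3 → bit 1, carry out 1
  col 8: 0 + 0 + 1 (carry in) = 1 → bit 1, carry out 0
  col 9: 0 + 1 + 0 (carry in) = 1 → bit 1, carry out 0
  col 10: 0 + 0 + 0 (carry in) = 0 → bit 0, carry out 0
Reading bits MSB→LSB: 01110101111
Strip leading zeros: 1110101111
= 1110101111


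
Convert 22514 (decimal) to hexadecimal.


Divide by 16 repeatedly:
22514 ÷ 16 = 1407 remainder 2 (2)
1407 ÷ 16 = 87 remainder 15 (F)
87 ÷ 16 = 5 remainder 7 (7)
5 ÷ 16 = 0 remainder 5 (5)
Reading remainders bottom-up:
= 0x57F2


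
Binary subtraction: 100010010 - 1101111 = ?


Align and subtract column by column (LSB to MSB, borrowing when needed):
  100010010
- 001101111
  ---------
  col 0: (0 - 0 borrow-in) - 1 → borrow from next column: (0+2) - 1 = 1, borrow out 1
  col 1: (1 - 1 borrow-in) - 1 → borrow from next column: (0+2) - 1 = 1, borrow out 1
  col 2: (0 - 1 borrow-in) - 1 → borrow from next column: (-1+2) - 1 = 0, borrow out 1
  col 3: (0 - 1 borrow-in) - 1 → borrow from next column: (-1+2) - 1 = 0, borrow out 1
  col 4: (1 - 1 borrow-in) - 0 → 0 - 0 = 0, borrow out 0
  col 5: (0 - 0 borrow-in) - 1 → borrow from next column: (0+2) - 1 = 1, borrow out 1
  col 6: (0 - 1 borrow-in) - 1 → borrow from next column: (-1+2) - 1 = 0, borrow out 1
  col 7: (0 - 1 borrow-in) - 0 → borrow from next column: (-1+2) - 0 = 1, borrow out 1
  col 8: (1 - 1 borrow-in) - 0 → 0 - 0 = 0, borrow out 0
Reading bits MSB→LSB: 010100011
Strip leading zeros: 10100011
= 10100011


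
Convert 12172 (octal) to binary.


Each octal digit → 3 binary bits:
  1 = 001
  2 = 010
  1 = 001
  7 = 111
  2 = 010
Concatenate: 001 010 001 111 010
= 001010001111010


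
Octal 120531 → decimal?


Positional values:
Position 0: 1 × 8^0 = 1
Position 1: 3 × 8^1 = 24
Position 2: 5 × 8^2 = 320
Position 3: 0 × 8^3 = 0
Position 4: 2 × 8^4 = 8192
Position 5: 1 × 8^5 = 32768
Sum = 1 + 24 + 320 + 0 + 8192 + 32768
= 41305


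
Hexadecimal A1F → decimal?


Positional values:
Position 0: F × 16^0 = 15 × 1 = 15
Position 1: 1 × 16^1 = 1 × 16 = 16
Position 2: A × 16^2 = 10 × 256 = 2560
Sum = 15 + 16 + 2560
= 2591


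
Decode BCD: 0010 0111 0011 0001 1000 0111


Each 4-bit group → digit:
  0010 → 2
  0111 → 7
  0011 → 3
  0001 → 1
  1000 → 8
  0111 → 7
= 273187


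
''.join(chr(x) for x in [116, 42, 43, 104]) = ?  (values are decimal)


Codes (decimal): 116 42 43 104
Per-code ASCII lookup:
  116  (range 97-122: lowercase, 116 - 97 = 19) → 't'
  42  (special character) → '*'
  43  (special character) → '+'
  104  (range 97-122: lowercase, 104 - 97 = 7) → 'h'
= 't*+h'


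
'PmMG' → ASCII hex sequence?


String: 'PmMG'  (4 characters)
Per-character ASCII lookup:
  'P': uppercase starts at 65: 'P' = 65 + 15 = 80 → 0x50
  'm': lowercase starts at 97: 'm' = 97 + 12 = 109 → 0x6D
  'M': uppercase starts at 65: 'M' = 65 + 12 = 77 → 0x4D
  'G': uppercase starts at 65: 'G' = 65 + 6 = 71 → 0x47
= 0x50 0x6D 0x4D 0x47


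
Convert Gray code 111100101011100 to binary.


Gray code: 111100101011100
MSB stays the same: 1
Each subsequent bit = prev_binary XOR current_gray:
  B[1] = 1 XOR 1 = 0
  B[2] = 0 XOR 1 = 1
  B[3] = 1 XOR 1 = 0
  B[4] = 0 XOR 0 = 0
  B[5] = 0 XOR 0 = 0
  B[6] = 0 XOR 1 = 1
  B[7] = 1 XOR 0 = 1
  B[8] = 1 XOR 1 = 0
  B[9] = 0 XOR 0 = 0
  B[10] = 0 XOR 1 = 1
  B[11] = 1 XOR 1 = 0
  B[12] = 0 XOR 1 = 1
  B[13] = 1 XOR 0 = 1
  B[14] = 1 XOR 0 = 1
= 101000110010111 (20887 decimal)


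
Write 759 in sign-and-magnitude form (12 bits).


Sign bit: 0 (positive)
Magnitude: 759 = 01011110111
= 001011110111


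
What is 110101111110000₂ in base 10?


Positional values:
Bit 4: 1 × 2^4 = 16
Bit 5: 1 × 2^5 = 32
Bit 6: 1 × 2^6 = 64
Bit 7: 1 × 2^7 = 128
Bit 8: 1 × 2^8 = 256
Bit 9: 1 × 2^9 = 512
Bit 11: 1 × 2^11 = 2048
Bit 13: 1 × 2^13 = 8192
Bit 14: 1 × 2^14 = 16384
Sum = 16 + 32 + 64 + 128 + 256 + 512 + 2048 + 8192 + 16384
= 27632


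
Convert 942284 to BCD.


Each digit → 4-bit binary:
  9 → 1001
  4 → 0100
  2 → 0010
  2 → 0010
  8 → 1000
  4 → 0100
= 1001 0100 0010 0010 1000 0100


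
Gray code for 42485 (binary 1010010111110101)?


Binary: 1010010111110101
Gray code: G = B XOR (B >> 1)
B >> 1 = 0101001011111010
1010010111110101 XOR 0101001011111010:
  1 XOR 0 = 1
  0 XOR 1 = 1
  1 XOR 0 = 1
  0 XOR 1 = 1
  0 XOR 0 = 0
  1 XOR 0 = 1
  0 XOR 1 = 1
  1 XOR 0 = 1
  1 XOR 1 = 0
  1 XOR 1 = 0
  1 XOR 1 = 0
  1 XOR 1 = 0
  0 XOR 1 = 1
  1 XOR 0 = 1
  0 XOR 1 = 1
  1 XOR 0 = 1
= 1111011100001111


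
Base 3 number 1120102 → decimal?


Positional values (base 3):
  2 × 3^0 = 2 × 1 = 2
  0 × 3^1 = 0 × 3 = 0
  1 × 3^2 = 1 × 9 = 9
  0 × 3^3 = 0 × 27 = 0
  2 × 3^4 = 2 × 81 = 162
  1 × 3^5 = 1 × 243 = 243
  1 × 3^6 = 1 × 729 = 729
Sum = 2 + 0 + 9 + 0 + 162 + 243 + 729
= 1145


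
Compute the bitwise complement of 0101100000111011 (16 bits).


Original: 0101100000111011
Invert all bits:
  bit 0: 0 → 1
  bit 1: 1 → 0
  bit 2: 0 → 1
  bit 3: 1 → 0
  bit 4: 1 → 0
  bit 5: 0 → 1
  bit 6: 0 → 1
  bit 7: 0 → 1
  bit 8: 0 → 1
  bit 9: 0 → 1
  bit 10: 1 → 0
  bit 11: 1 → 0
  bit 12: 1 → 0
  bit 13: 0 → 1
  bit 14: 1 → 0
  bit 15: 1 → 0
= 1010011111000100


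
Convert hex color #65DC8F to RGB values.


Hex: #65DC8F
R = 65₁₆ = 101
G = DC₁₆ = 220
B = 8F₁₆ = 143
= RGB(101, 220, 143)


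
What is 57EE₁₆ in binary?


Each hex digit → 4 binary bits:
  5 = 0101
  7 = 0111
  E = 1110
  E = 1110
Concatenate: 0101 0111 1110 1110
= 0101011111101110


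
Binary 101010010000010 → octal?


Group into 3-bit groups: 101010010000010
  101 = 5
  010 = 2
  010 = 2
  000 = 0
  010 = 2
= 0o52202


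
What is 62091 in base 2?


Divide by 2 repeatedly:
62091 ÷ 2 = 31045 remainder 1
31045 ÷ 2 = 15522 remainder 1
15522 ÷ 2 = 7761 remainder 0
7761 ÷ 2 = 3880 remainder 1
3880 ÷ 2 = 1940 remainder 0
1940 ÷ 2 = 970 remainder 0
970 ÷ 2 = 485 remainder 0
485 ÷ 2 = 242 remainder 1
242 ÷ 2 = 121 remainder 0
121 ÷ 2 = 60 remainder 1
60 ÷ 2 = 30 remainder 0
30 ÷ 2 = 15 remainder 0
15 ÷ 2 = 7 remainder 1
7 ÷ 2 = 3 remainder 1
3 ÷ 2 = 1 remainder 1
1 ÷ 2 = 0 remainder 1
Reading remainders bottom-up:
= 1111001010001011


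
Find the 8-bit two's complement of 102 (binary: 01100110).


Original: 01100110
Step 1 - Invert all bits: 10011001
Step 2 - Add 1: 10011001 + 1
= 10011010 (represents -102)


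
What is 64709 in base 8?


Divide by 8 repeatedly:
64709 ÷ 8 = 8088 remainder 5
8088 ÷ 8 = 1011 remainder 0
1011 ÷ 8 = 126 remainder 3
126 ÷ 8 = 15 remainder 6
15 ÷ 8 = 1 remainder 7
1 ÷ 8 = 0 remainder 1
Reading remainders bottom-up:
= 0o176305


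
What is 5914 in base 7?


Divide by 7 repeatedly:
5914 ÷ 7 = 844 remainder 6
844 ÷ 7 = 120 remainder 4
120 ÷ 7 = 17 remainder 1
17 ÷ 7 = 2 remainder 3
2 ÷ 7 = 0 remainder 2
Reading remainders bottom-up:
= 23146


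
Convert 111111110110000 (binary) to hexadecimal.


Group into 4-bit nibbles: 0111111110110000
  0111 = 7
  1111 = F
  1011 = B
  0000 = 0
= 0x7FB0


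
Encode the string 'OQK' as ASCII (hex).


String: 'OQK'  (3 characters)
Per-character ASCII lookup:
  'O': uppercase starts at 65: 'O' = 65 + 14 = 79 → 0x4F
  'Q': uppercase starts at 65: 'Q' = 65 + 16 = 81 → 0x51
  'K': uppercase starts at 65: 'K' = 65 + 10 = 75 → 0x4B
= 0x4F 0x51 0x4B


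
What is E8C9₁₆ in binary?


Each hex digit → 4 binary bits:
  E = 1110
  8 = 1000
  C = 1100
  9 = 1001
Concatenate: 1110 1000 1100 1001
= 1110100011001001


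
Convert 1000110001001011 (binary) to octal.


Group into 3-bit groups: 001000110001001011
  001 = 1
  000 = 0
  110 = 6
  001 = 1
  001 = 1
  011 = 3
= 0o106113


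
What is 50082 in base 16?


Divide by 16 repeatedly:
50082 ÷ 16 = 3130 remainder 2 (2)
3130 ÷ 16 = 195 remainder 10 (A)
195 ÷ 16 = 12 remainder 3 (3)
12 ÷ 16 = 0 remainder 12 (C)
Reading remainders bottom-up:
= 0xC3A2


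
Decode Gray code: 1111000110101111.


Gray code: 1111000110101111
MSB stays the same: 1
Each subsequent bit = prev_binary XOR current_gray:
  B[1] = 1 XOR 1 = 0
  B[2] = 0 XOR 1 = 1
  B[3] = 1 XOR 1 = 0
  B[4] = 0 XOR 0 = 0
  B[5] = 0 XOR 0 = 0
  B[6] = 0 XOR 0 = 0
  B[7] = 0 XOR 1 = 1
  B[8] = 1 XOR 1 = 0
  B[9] = 0 XOR 0 = 0
  B[10] = 0 XOR 1 = 1
  B[11] = 1 XOR 0 = 1
  B[12] = 1 XOR 1 = 0
  B[13] = 0 XOR 1 = 1
  B[14] = 1 XOR 1 = 0
  B[15] = 0 XOR 1 = 1
= 1010000100110101 (41269 decimal)


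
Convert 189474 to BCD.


Each digit → 4-bit binary:
  1 → 0001
  8 → 1000
  9 → 1001
  4 → 0100
  7 → 0111
  4 → 0100
= 0001 1000 1001 0100 0111 0100


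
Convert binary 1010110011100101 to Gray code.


Binary: 1010110011100101
Gray code: G = B XOR (B >> 1)
B >> 1 = 0101011001110010
1010110011100101 XOR 0101011001110010:
  1 XOR 0 = 1
  0 XOR 1 = 1
  1 XOR 0 = 1
  0 XOR 1 = 1
  1 XOR 0 = 1
  1 XOR 1 = 0
  0 XOR 1 = 1
  0 XOR 0 = 0
  1 XOR 0 = 1
  1 XOR 1 = 0
  1 XOR 1 = 0
  0 XOR 1 = 1
  0 XOR 0 = 0
  1 XOR 0 = 1
  0 XOR 1 = 1
  1 XOR 0 = 1
= 1111101010010111


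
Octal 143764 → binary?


Each octal digit → 3 binary bits:
  1 = 001
  4 = 100
  3 = 011
  7 = 111
  6 = 110
  4 = 100
Concatenate: 001 100 011 111 110 100
= 001100011111110100


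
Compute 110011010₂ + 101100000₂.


Align and add column by column (LSB to MSB, carry propagating):
  0110011010
+ 0101100000
  ----------
  col 0: 0 + 0 + 0 (carry in) = 0 → bit 0, carry out 0
  col 1: 1 + 0 + 0 (carry in) = 1 → bit 1, carry out 0
  col 2: 0 + 0 + 0 (carry in) = 0 → bit 0, carry out 0
  col 3: 1 + 0 + 0 (carry in) = 1 → bit 1, carry out 0
  col 4: 1 + 0 + 0 (carry in) = 1 → bit 1, carry out 0
  col 5: 0 + 1 + 0 (carry in) = 1 → bit 1, carry out 0
  col 6: 0 + 1 + 0 (carry in) = 1 → bit 1, carry out 0
  col 7: 1 + 0 + 0 (carry in) = 1 → bit 1, carry out 0
  col 8: 1 + 1 + 0 (carry in) = 2 → bit 0, carry out 1
  col 9: 0 + 0 + 1 (carry in) = 1 → bit 1, carry out 0
Reading bits MSB→LSB: 1011111010
Strip leading zeros: 1011111010
= 1011111010


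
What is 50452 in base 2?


Divide by 2 repeatedly:
50452 ÷ 2 = 25226 remainder 0
25226 ÷ 2 = 12613 remainder 0
12613 ÷ 2 = 6306 remainder 1
6306 ÷ 2 = 3153 remainder 0
3153 ÷ 2 = 1576 remainder 1
1576 ÷ 2 = 788 remainder 0
788 ÷ 2 = 394 remainder 0
394 ÷ 2 = 197 remainder 0
197 ÷ 2 = 98 remainder 1
98 ÷ 2 = 49 remainder 0
49 ÷ 2 = 24 remainder 1
24 ÷ 2 = 12 remainder 0
12 ÷ 2 = 6 remainder 0
6 ÷ 2 = 3 remainder 0
3 ÷ 2 = 1 remainder 1
1 ÷ 2 = 0 remainder 1
Reading remainders bottom-up:
= 1100010100010100


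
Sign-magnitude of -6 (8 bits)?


Sign bit: 1 (negative)
Magnitude: 6 = 0000110
= 10000110


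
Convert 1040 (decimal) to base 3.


Divide by 3 repeatedly:
1040 ÷ 3 = 346 remainder 2
346 ÷ 3 = 115 remainder 1
115 ÷ 3 = 38 remainder 1
38 ÷ 3 = 12 remainder 2
12 ÷ 3 = 4 remainder 0
4 ÷ 3 = 1 remainder 1
1 ÷ 3 = 0 remainder 1
Reading remainders bottom-up:
= 1102112


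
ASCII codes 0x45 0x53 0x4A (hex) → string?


Codes (hex): 0x45 0x53 0x4A
Per-code ASCII lookup:
  0x45 = 69  (range 65-90: uppercase, 69 - 65 = 4) → 'E'
  0x53 = 83  (range 65-90: uppercase, 83 - 65 = 18) → 'S'
  0x4A = 74  (range 65-90: uppercase, 74 - 65 = 9) → 'J'
= 'ESJ'


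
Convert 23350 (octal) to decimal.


Positional values:
Position 0: 0 × 8^0 = 0
Position 1: 5 × 8^1 = 40
Position 2: 3 × 8^2 = 192
Position 3: 3 × 8^3 = 1536
Position 4: 2 × 8^4 = 8192
Sum = 0 + 40 + 192 + 1536 + 8192
= 9960


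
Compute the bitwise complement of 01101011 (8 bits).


Original: 01101011
Invert all bits:
  bit 0: 0 → 1
  bit 1: 1 → 0
  bit 2: 1 → 0
  bit 3: 0 → 1
  bit 4: 1 → 0
  bit 5: 0 → 1
  bit 6: 1 → 0
  bit 7: 1 → 0
= 10010100


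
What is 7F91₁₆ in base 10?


Positional values:
Position 0: 1 × 16^0 = 1 × 1 = 1
Position 1: 9 × 16^1 = 9 × 16 = 144
Position 2: F × 16^2 = 15 × 256 = 3840
Position 3: 7 × 16^3 = 7 × 4096 = 28672
Sum = 1 + 144 + 3840 + 28672
= 32657


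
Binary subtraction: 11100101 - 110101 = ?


Align and subtract column by column (LSB to MSB, borrowing when needed):
  11100101
- 00110101
  --------
  col 0: (1 - 0 borrow-in) - 1 → 1 - 1 = 0, borrow out 0
  col 1: (0 - 0 borrow-in) - 0 → 0 - 0 = 0, borrow out 0
  col 2: (1 - 0 borrow-in) - 1 → 1 - 1 = 0, borrow out 0
  col 3: (0 - 0 borrow-in) - 0 → 0 - 0 = 0, borrow out 0
  col 4: (0 - 0 borrow-in) - 1 → borrow from next column: (0+2) - 1 = 1, borrow out 1
  col 5: (1 - 1 borrow-in) - 1 → borrow from next column: (0+2) - 1 = 1, borrow out 1
  col 6: (1 - 1 borrow-in) - 0 → 0 - 0 = 0, borrow out 0
  col 7: (1 - 0 borrow-in) - 0 → 1 - 0 = 1, borrow out 0
Reading bits MSB→LSB: 10110000
Strip leading zeros: 10110000
= 10110000


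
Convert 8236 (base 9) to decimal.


Positional values (base 9):
  6 × 9^0 = 6 × 1 = 6
  3 × 9^1 = 3 × 9 = 27
  2 × 9^2 = 2 × 81 = 162
  8 × 9^3 = 8 × 729 = 5832
Sum = 6 + 27 + 162 + 5832
= 6027


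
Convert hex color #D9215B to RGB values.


Hex: #D9215B
R = D9₁₆ = 217
G = 21₁₆ = 33
B = 5B₁₆ = 91
= RGB(217, 33, 91)


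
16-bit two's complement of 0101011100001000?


Original: 0101011100001000
Step 1 - Invert all bits: 1010100011110111
Step 2 - Add 1: 1010100011110111 + 1
= 1010100011111000 (represents -22280)


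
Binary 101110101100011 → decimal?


Positional values:
Bit 0: 1 × 2^0 = 1
Bit 1: 1 × 2^1 = 2
Bit 5: 1 × 2^5 = 32
Bit 6: 1 × 2^6 = 64
Bit 8: 1 × 2^8 = 256
Bit 10: 1 × 2^10 = 1024
Bit 11: 1 × 2^11 = 2048
Bit 12: 1 × 2^12 = 4096
Bit 14: 1 × 2^14 = 16384
Sum = 1 + 2 + 32 + 64 + 256 + 1024 + 2048 + 4096 + 16384
= 23907


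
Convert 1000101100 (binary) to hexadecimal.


Group into 4-bit nibbles: 001000101100
  0010 = 2
  0010 = 2
  1100 = C
= 0x22C


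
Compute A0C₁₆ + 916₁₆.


Align and add column by column (LSB to MSB, each column mod 16 with carry):
  0A0C
+ 0916
  ----
  col 0: C(12) + 6(6) + 0 (carry in) = 18 → 2(2), carry out 1
  col 1: 0(0) + 1(1) + 1 (carry in) = 2 → 2(2), carry out 0
  col 2: A(10) + 9(9) + 0 (carry in) = 19 → 3(3), carry out 1
  col 3: 0(0) + 0(0) + 1 (carry in) = 1 → 1(1), carry out 0
Reading digits MSB→LSB: 1322
Strip leading zeros: 1322
= 0x1322


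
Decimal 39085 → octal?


Divide by 8 repeatedly:
39085 ÷ 8 = 4885 remainder 5
4885 ÷ 8 = 610 remainder 5
610 ÷ 8 = 76 remainder 2
76 ÷ 8 = 9 remainder 4
9 ÷ 8 = 1 remainder 1
1 ÷ 8 = 0 remainder 1
Reading remainders bottom-up:
= 0o114255


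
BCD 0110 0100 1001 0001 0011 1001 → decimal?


Each 4-bit group → digit:
  0110 → 6
  0100 → 4
  1001 → 9
  0001 → 1
  0011 → 3
  1001 → 9
= 649139


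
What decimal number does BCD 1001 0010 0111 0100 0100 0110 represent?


Each 4-bit group → digit:
  1001 → 9
  0010 → 2
  0111 → 7
  0100 → 4
  0100 → 4
  0110 → 6
= 927446


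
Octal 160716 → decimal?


Positional values:
Position 0: 6 × 8^0 = 6
Position 1: 1 × 8^1 = 8
Position 2: 7 × 8^2 = 448
Position 3: 0 × 8^3 = 0
Position 4: 6 × 8^4 = 24576
Position 5: 1 × 8^5 = 32768
Sum = 6 + 8 + 448 + 0 + 24576 + 32768
= 57806


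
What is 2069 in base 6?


Divide by 6 repeatedly:
2069 ÷ 6 = 344 remainder 5
344 ÷ 6 = 57 remainder 2
57 ÷ 6 = 9 remainder 3
9 ÷ 6 = 1 remainder 3
1 ÷ 6 = 0 remainder 1
Reading remainders bottom-up:
= 13325


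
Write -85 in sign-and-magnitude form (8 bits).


Sign bit: 1 (negative)
Magnitude: 85 = 1010101
= 11010101


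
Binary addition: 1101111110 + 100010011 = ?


Align and add column by column (LSB to MSB, carry propagating):
  01101111110
+ 00100010011
  -----------
  col 0: 0 + 1 + 0 (carry in) = 1 → bit 1, carry out 0
  col 1: 1 + 1 + 0 (carry in) = 2 → bit 0, carry out 1
  col 2: 1 + 0 + 1 (carry in) = 2 → bit 0, carry out 1
  col 3: 1 + 0 + 1 (carry in) = 2 → bit 0, carry out 1
  col 4: 1 + 1 + 1 (carry in) = 3 → bit 1, carry out 1
  col 5: 1 + 0 + 1 (carry in) = 2 → bit 0, carry out 1
  col 6: 1 + 0 + 1 (carry in) = 2 → bit 0, carry out 1
  col 7: 0 + 0 + 1 (carry in) = 1 → bit 1, carry out 0
  col 8: 1 + 1 + 0 (carry in) = 2 → bit 0, carry out 1
  col 9: 1 + 0 + 1 (carry in) = 2 → bit 0, carry out 1
  col 10: 0 + 0 + 1 (carry in) = 1 → bit 1, carry out 0
Reading bits MSB→LSB: 10010010001
Strip leading zeros: 10010010001
= 10010010001


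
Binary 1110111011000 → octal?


Group into 3-bit groups: 001110111011000
  001 = 1
  110 = 6
  111 = 7
  011 = 3
  000 = 0
= 0o16730


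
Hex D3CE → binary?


Each hex digit → 4 binary bits:
  D = 1101
  3 = 0011
  C = 1100
  E = 1110
Concatenate: 1101 0011 1100 1110
= 1101001111001110


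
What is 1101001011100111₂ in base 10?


Positional values:
Bit 0: 1 × 2^0 = 1
Bit 1: 1 × 2^1 = 2
Bit 2: 1 × 2^2 = 4
Bit 5: 1 × 2^5 = 32
Bit 6: 1 × 2^6 = 64
Bit 7: 1 × 2^7 = 128
Bit 9: 1 × 2^9 = 512
Bit 12: 1 × 2^12 = 4096
Bit 14: 1 × 2^14 = 16384
Bit 15: 1 × 2^15 = 32768
Sum = 1 + 2 + 4 + 32 + 64 + 128 + 512 + 4096 + 16384 + 32768
= 53991


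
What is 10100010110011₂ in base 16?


Group into 4-bit nibbles: 0010100010110011
  0010 = 2
  1000 = 8
  1011 = B
  0011 = 3
= 0x28B3


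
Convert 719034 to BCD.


Each digit → 4-bit binary:
  7 → 0111
  1 → 0001
  9 → 1001
  0 → 0000
  3 → 0011
  4 → 0100
= 0111 0001 1001 0000 0011 0100


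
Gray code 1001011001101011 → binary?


Gray code: 1001011001101011
MSB stays the same: 1
Each subsequent bit = prev_binary XOR current_gray:
  B[1] = 1 XOR 0 = 1
  B[2] = 1 XOR 0 = 1
  B[3] = 1 XOR 1 = 0
  B[4] = 0 XOR 0 = 0
  B[5] = 0 XOR 1 = 1
  B[6] = 1 XOR 1 = 0
  B[7] = 0 XOR 0 = 0
  B[8] = 0 XOR 0 = 0
  B[9] = 0 XOR 1 = 1
  B[10] = 1 XOR 1 = 0
  B[11] = 0 XOR 0 = 0
  B[12] = 0 XOR 1 = 1
  B[13] = 1 XOR 0 = 1
  B[14] = 1 XOR 1 = 0
  B[15] = 0 XOR 1 = 1
= 1110010001001101 (58445 decimal)


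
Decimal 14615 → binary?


Divide by 2 repeatedly:
14615 ÷ 2 = 7307 remainder 1
7307 ÷ 2 = 3653 remainder 1
3653 ÷ 2 = 1826 remainder 1
1826 ÷ 2 = 913 remainder 0
913 ÷ 2 = 456 remainder 1
456 ÷ 2 = 228 remainder 0
228 ÷ 2 = 114 remainder 0
114 ÷ 2 = 57 remainder 0
57 ÷ 2 = 28 remainder 1
28 ÷ 2 = 14 remainder 0
14 ÷ 2 = 7 remainder 0
7 ÷ 2 = 3 remainder 1
3 ÷ 2 = 1 remainder 1
1 ÷ 2 = 0 remainder 1
Reading remainders bottom-up:
= 11100100010111


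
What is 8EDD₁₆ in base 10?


Positional values:
Position 0: D × 16^0 = 13 × 1 = 13
Position 1: D × 16^1 = 13 × 16 = 208
Position 2: E × 16^2 = 14 × 256 = 3584
Position 3: 8 × 16^3 = 8 × 4096 = 32768
Sum = 13 + 208 + 3584 + 32768
= 36573


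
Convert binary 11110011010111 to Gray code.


Binary: 11110011010111
Gray code: G = B XOR (B >> 1)
B >> 1 = 01111001101011
11110011010111 XOR 01111001101011:
  1 XOR 0 = 1
  1 XOR 1 = 0
  1 XOR 1 = 0
  1 XOR 1 = 0
  0 XOR 1 = 1
  0 XOR 0 = 0
  1 XOR 0 = 1
  1 XOR 1 = 0
  0 XOR 1 = 1
  1 XOR 0 = 1
  0 XOR 1 = 1
  1 XOR 0 = 1
  1 XOR 1 = 0
  1 XOR 1 = 0
= 10001010111100
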